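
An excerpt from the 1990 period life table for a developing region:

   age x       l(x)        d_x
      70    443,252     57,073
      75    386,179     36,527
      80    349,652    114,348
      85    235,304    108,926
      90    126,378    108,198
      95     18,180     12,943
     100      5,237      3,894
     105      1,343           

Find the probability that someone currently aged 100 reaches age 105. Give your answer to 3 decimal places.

The conditional survival probability is l(105)/l(100) = 1,343/5,237 = 0.256445.

0.256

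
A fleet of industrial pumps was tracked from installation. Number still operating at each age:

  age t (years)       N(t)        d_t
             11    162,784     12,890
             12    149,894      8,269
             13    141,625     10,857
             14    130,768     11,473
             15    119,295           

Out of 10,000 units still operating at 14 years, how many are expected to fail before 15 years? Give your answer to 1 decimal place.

877.4

The relevant probability is 1 − 119,295/130,768 = 0.087736.
Expected number = 10,000 × 0.087736 = 877.4.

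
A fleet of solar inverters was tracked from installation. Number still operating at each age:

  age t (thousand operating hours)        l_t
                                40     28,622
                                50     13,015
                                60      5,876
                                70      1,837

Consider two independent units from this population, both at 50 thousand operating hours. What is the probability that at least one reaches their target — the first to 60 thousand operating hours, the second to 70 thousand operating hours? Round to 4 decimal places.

p₁ = l_60/l_50 = 5,876/13,015 = 0.451479; p₂ = l_70/l_50 = 1,837/13,015 = 0.141145.
P(at least one) = 1 − (1−p₁)(1−p₂) = 1 − 0.548521 × 0.858855 = 0.528900.

0.5289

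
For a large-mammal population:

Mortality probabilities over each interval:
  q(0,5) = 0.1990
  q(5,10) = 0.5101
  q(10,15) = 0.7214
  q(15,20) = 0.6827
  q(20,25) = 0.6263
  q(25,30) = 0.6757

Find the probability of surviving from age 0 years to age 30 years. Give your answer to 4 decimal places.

Survival from 0 to 30 is the product of surviving each interval: (1 − 0.1990) × (1 − 0.5101) × (1 − 0.7214) × (1 − 0.6827) × (1 − 0.6263) × (1 − 0.6757).
= 0.8010 × 0.4899 × 0.2786 × 0.3173 × 0.3737 × 0.3243 = 0.004204.

0.0042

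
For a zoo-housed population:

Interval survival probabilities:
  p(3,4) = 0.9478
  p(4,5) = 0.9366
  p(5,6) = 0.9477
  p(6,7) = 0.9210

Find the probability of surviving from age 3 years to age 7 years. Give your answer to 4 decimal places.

0.7748

Survival from 3 to 7 is the product of surviving each interval: 0.9478 × 0.9366 × 0.9477 × 0.9210.
= 0.774821.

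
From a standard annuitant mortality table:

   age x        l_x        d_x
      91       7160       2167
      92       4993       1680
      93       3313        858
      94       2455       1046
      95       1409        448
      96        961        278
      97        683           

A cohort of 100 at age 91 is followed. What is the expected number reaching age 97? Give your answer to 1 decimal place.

The relevant probability is 683/7160 = 0.095391.
Expected number = 100 × 0.095391 = 9.5.

9.5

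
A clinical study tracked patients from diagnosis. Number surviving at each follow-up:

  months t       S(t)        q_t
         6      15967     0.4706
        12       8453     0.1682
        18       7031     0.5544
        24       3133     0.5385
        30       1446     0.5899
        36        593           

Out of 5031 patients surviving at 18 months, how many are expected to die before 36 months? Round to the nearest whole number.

The relevant probability is 1 − 593/7031 = 0.915659.
Expected number = 5031 × 0.915659 = 4607.

4607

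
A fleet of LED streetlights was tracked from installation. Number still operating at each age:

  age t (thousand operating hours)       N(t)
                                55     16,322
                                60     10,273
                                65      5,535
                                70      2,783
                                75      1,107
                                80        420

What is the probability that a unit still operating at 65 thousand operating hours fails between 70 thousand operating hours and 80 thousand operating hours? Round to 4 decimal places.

This is the probability of reaching 70 but not 80, conditional on being operational at 65: (N(70) − N(80)) / N(65).
= (2,783 − 420) / 5,535 = 2,363 / 5,535 = 0.426920.

0.4269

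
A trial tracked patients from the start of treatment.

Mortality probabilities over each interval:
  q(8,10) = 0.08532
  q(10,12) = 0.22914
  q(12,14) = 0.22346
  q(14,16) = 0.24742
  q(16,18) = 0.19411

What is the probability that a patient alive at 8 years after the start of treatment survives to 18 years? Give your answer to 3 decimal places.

The overall survival probability is (1 − 0.08532) × (1 − 0.22914) × (1 − 0.22346) × (1 − 0.24742) × (1 − 0.19411).
= 0.91468 × 0.77086 × 0.77654 × 0.75258 × 0.80589 = 0.332076.

0.332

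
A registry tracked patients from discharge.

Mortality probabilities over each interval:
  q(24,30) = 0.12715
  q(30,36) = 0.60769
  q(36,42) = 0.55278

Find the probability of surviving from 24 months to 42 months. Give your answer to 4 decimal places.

0.1531

The overall survival probability is (1 − 0.12715) × (1 − 0.60769) × (1 − 0.55278).
= 0.87285 × 0.39231 × 0.44722 = 0.153141.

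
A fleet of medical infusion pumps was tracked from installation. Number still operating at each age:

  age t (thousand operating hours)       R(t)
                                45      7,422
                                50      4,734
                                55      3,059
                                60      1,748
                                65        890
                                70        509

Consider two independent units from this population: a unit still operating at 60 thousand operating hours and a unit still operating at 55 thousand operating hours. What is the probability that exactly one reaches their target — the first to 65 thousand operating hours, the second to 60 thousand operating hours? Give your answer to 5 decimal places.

0.49869

p₁ = R(65)/R(60) = 890/1,748 = 0.509153; p₂ = R(60)/R(55) = 1,748/3,059 = 0.571429.
P(exactly one) = p₁(1−p₂) + (1−p₁)p₂ = 0.218208 + 0.280484 = 0.498692.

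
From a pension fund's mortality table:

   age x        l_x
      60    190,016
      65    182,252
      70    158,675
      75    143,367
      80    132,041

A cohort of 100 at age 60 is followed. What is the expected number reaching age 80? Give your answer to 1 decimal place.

The relevant probability is 132,041/190,016 = 0.694894.
Expected number = 100 × 0.694894 = 69.5.

69.5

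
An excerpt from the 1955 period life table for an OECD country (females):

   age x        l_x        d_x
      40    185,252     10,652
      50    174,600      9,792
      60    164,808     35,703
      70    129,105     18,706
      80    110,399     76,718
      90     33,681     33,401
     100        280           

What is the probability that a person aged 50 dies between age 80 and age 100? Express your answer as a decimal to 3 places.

We want 30|20q50 = (l_80 − l_100)/l_50.
This is the probability of reaching 80 but not 100, conditional on being alive at 50: (l_80 − l_100) / l_50.
= (110,399 − 280) / 174,600 = 110,119 / 174,600 = 0.630693.

0.631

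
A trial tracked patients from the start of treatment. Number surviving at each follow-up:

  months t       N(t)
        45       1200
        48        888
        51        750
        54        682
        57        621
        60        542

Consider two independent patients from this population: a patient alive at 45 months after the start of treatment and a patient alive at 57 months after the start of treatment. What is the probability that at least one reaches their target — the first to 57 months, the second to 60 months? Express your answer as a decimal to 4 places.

0.9386

p₁ = N(57)/N(45) = 621/1200 = 0.517500; p₂ = N(60)/N(57) = 542/621 = 0.872786.
P(at least one) = 1 − (1−p₁)(1−p₂) = 1 − 0.482500 × 0.127214 = 0.938619.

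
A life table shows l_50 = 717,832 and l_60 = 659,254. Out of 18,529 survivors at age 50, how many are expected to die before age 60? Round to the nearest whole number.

1512

The relevant probability is 1 − 659,254/717,832 = 0.081604.
Expected number = 18,529 × 0.081604 = 1512.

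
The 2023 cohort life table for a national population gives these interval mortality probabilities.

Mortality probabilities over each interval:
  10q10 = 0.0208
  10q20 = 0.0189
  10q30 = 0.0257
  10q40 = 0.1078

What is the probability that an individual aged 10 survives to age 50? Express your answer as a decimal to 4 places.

The overall survival probability is (1 − 0.0208) × (1 − 0.0189) × (1 − 0.0257) × (1 − 0.1078).
= 0.9792 × 0.9811 × 0.9743 × 0.8922 = 0.835102.

0.8351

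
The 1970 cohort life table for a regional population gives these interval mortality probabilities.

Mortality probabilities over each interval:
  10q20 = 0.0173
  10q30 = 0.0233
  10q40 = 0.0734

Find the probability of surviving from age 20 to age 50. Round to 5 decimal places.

0.88935

Survival from 20 to 50 is the product of surviving each interval: (1 − 0.0173) × (1 − 0.0233) × (1 − 0.0734).
= 0.9827 × 0.9767 × 0.9266 = 0.889354.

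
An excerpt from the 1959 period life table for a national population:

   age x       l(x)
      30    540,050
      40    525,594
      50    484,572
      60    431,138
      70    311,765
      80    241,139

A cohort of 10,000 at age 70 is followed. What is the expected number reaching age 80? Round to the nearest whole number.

7735

The relevant probability is 241,139/311,765 = 0.773464.
Expected number = 10,000 × 0.773464 = 7735.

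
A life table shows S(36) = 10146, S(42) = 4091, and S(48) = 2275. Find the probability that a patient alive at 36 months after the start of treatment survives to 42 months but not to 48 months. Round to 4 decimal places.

This is the probability of reaching 42 but not 48, conditional on being alive at 36: (S(42) − S(48)) / S(36).
= (4091 − 2275) / 10146 = 1816 / 10146 = 0.178987.

0.1790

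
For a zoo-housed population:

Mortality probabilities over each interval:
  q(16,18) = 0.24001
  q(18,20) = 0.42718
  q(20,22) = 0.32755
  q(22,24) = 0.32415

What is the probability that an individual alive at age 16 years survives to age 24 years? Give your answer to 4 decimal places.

0.1979

Survival from 16 to 24 is the product of surviving each interval: (1 − 0.24001) × (1 − 0.42718) × (1 − 0.32755) × (1 − 0.32415).
= 0.75999 × 0.57282 × 0.67245 × 0.67585 = 0.197850.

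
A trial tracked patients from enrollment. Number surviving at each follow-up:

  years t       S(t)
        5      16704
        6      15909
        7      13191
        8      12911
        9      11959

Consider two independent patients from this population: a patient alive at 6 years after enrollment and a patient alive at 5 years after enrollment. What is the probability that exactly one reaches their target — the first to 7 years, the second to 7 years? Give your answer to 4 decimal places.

p₁ = S(7)/S(6) = 13191/15909 = 0.829153; p₂ = S(7)/S(5) = 13191/16704 = 0.789691.
P(exactly one) = p₁(1−p₂) + (1−p₁)p₂ = 0.174378 + 0.134916 = 0.309295.

0.3093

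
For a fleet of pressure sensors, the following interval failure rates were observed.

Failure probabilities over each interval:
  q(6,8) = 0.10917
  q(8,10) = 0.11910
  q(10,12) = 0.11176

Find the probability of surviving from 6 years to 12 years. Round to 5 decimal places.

Chaining the interval survival probabilities: (1 − 0.10917) × (1 − 0.11910) × (1 − 0.11176).
= 0.89083 × 0.88090 × 0.88824 = 0.697030.

0.69703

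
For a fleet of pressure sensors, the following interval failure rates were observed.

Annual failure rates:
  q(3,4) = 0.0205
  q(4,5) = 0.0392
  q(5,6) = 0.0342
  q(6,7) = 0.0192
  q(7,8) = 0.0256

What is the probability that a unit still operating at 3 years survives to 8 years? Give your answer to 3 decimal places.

The overall survival probability is (1 − 0.0205) × (1 − 0.0392) × (1 − 0.0342) × (1 − 0.0192) × (1 − 0.0256).
= 0.9795 × 0.9608 × 0.9658 × 0.9808 × 0.9744 = 0.868645.

0.869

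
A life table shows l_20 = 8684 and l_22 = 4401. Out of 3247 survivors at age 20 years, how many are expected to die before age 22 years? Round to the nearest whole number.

The relevant probability is 1 − 4401/8684 = 0.493206.
Expected number = 3247 × 0.493206 = 1601.

1601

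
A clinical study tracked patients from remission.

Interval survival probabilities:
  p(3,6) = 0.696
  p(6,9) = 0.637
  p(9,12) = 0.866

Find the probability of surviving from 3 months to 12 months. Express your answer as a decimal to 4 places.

P(survive 3→12) = 0.696 × 0.637 × 0.866.
= 0.383943.

0.3839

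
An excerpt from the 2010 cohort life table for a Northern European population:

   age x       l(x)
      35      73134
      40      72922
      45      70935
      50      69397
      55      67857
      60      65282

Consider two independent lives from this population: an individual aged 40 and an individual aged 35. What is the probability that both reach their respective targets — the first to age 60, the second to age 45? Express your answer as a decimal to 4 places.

p₁ = l(60)/l(40) = 65282/72922 = 0.895231; p₂ = l(45)/l(35) = 70935/73134 = 0.969932.
P(both) = p₁ × p₂ = 0.895231 × 0.969932 = 0.868313.

0.8683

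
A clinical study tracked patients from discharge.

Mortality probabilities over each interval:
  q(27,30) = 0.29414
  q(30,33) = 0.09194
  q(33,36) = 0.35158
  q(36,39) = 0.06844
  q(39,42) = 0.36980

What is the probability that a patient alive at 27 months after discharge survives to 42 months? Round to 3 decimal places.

Survival from 27 to 42 is the product of surviving each interval: (1 − 0.29414) × (1 − 0.09194) × (1 − 0.35158) × (1 − 0.06844) × (1 − 0.36980).
= 0.70586 × 0.90806 × 0.64842 × 0.93156 × 0.63020 = 0.243994.

0.244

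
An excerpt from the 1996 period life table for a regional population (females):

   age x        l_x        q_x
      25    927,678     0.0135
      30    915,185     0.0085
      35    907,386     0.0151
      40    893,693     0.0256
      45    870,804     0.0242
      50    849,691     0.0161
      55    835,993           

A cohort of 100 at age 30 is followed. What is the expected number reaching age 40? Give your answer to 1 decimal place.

97.7

The relevant probability is 893,693/915,185 = 0.976516.
Expected number = 100 × 0.976516 = 97.7.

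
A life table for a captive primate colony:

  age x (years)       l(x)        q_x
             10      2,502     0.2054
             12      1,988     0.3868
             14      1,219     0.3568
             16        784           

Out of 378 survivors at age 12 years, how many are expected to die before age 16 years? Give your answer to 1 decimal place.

228.9

The relevant probability is 1 − 784/1,988 = 0.605634.
Expected number = 378 × 0.605634 = 228.9.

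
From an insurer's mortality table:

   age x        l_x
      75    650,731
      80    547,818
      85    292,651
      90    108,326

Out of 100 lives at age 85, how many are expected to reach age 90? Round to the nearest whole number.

The relevant probability is 108,326/292,651 = 0.370154.
Expected number = 100 × 0.370154 = 37.

37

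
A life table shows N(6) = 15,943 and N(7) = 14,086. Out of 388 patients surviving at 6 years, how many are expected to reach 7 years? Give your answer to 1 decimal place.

The relevant probability is 14,086/15,943 = 0.883523.
Expected number = 388 × 0.883523 = 342.8.

342.8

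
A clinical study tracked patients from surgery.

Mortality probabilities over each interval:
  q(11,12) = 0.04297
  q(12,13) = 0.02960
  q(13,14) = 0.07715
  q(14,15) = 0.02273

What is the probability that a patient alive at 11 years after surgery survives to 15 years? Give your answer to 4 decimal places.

0.8376

Survival from 11 to 15 is the product of surviving each interval: (1 − 0.04297) × (1 − 0.02960) × (1 − 0.07715) × (1 − 0.02273).
= 0.95703 × 0.97040 × 0.92285 × 0.97727 = 0.837572.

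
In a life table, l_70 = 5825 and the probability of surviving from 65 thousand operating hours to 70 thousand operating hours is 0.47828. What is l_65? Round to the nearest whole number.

12179

l_65 = l_70 / p = 5825 / 0.47828 = 12179.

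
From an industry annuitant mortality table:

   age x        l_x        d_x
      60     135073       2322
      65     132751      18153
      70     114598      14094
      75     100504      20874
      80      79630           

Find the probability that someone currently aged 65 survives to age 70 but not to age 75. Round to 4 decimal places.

0.1062

We want 5|5q65 = (l_70 − l_75)/l_65.
This is the probability of reaching 70 but not 75, conditional on being alive at 65: (l_70 − l_75) / l_65.
= (114598 − 100504) / 132751 = 14094 / 132751 = 0.106169.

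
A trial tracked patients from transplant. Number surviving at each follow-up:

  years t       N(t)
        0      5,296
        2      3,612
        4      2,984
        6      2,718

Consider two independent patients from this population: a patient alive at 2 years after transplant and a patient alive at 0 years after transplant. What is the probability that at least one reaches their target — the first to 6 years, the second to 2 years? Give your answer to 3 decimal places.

0.921

p₁ = N(6)/N(2) = 2,718/3,612 = 0.752492; p₂ = N(2)/N(0) = 3,612/5,296 = 0.682024.
P(at least one) = 1 − (1−p₁)(1−p₂) = 1 − 0.247508 × 0.317976 = 0.921298.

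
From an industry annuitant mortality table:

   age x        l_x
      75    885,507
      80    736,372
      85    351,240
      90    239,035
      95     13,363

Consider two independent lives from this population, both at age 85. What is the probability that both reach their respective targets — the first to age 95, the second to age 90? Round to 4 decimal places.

0.0259

p₁ = l_95/l_85 = 13,363/351,240 = 0.038045; p₂ = l_90/l_85 = 239,035/351,240 = 0.680546.
P(both) = p₁ × p₂ = 0.038045 × 0.680546 = 0.025891.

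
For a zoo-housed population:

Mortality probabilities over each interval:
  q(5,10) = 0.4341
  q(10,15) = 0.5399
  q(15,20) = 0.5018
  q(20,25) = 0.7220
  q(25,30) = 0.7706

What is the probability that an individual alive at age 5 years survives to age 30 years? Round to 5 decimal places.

0.00827

Chaining the interval survival probabilities: (1 − 0.4341) × (1 − 0.5399) × (1 − 0.5018) × (1 − 0.7220) × (1 − 0.7706).
= 0.5659 × 0.4601 × 0.4982 × 0.2780 × 0.2294 = 0.008272.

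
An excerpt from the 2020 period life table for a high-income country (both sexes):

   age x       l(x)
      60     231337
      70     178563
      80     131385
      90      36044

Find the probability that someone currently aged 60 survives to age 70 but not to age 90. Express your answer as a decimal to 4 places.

0.6161

This is the probability of reaching 70 but not 90, conditional on being alive at 60: (l(70) − l(90)) / l(60).
= (178563 − 36044) / 231337 = 142519 / 231337 = 0.616067.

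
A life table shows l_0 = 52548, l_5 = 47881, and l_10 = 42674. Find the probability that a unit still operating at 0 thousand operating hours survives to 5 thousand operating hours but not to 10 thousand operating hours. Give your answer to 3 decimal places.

This is the probability of reaching 5 but not 10, conditional on being operational at 0: (l_5 − l_10) / l_0.
= (47881 − 42674) / 52548 = 5207 / 52548 = 0.099090.

0.099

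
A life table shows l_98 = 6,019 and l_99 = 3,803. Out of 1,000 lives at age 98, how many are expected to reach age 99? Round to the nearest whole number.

The relevant probability is 3,803/6,019 = 0.631833.
Expected number = 1,000 × 0.631833 = 632.

632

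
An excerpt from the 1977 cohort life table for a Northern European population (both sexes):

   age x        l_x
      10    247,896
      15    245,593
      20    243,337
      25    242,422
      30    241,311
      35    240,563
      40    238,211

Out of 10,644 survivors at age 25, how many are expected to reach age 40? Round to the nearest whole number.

10459

The relevant probability is 238,211/242,422 = 0.982629.
Expected number = 10,644 × 0.982629 = 10459.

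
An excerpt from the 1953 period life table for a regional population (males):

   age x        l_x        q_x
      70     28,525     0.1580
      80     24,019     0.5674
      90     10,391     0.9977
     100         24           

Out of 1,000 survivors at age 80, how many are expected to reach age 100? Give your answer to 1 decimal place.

1.0

The relevant probability is 24/24,019 = 0.000999.
Expected number = 1,000 × 0.000999 = 1.0.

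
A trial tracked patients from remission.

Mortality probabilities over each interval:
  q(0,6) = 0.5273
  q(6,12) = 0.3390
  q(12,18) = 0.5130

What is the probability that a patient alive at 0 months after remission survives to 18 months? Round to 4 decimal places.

0.1522

The overall survival probability is (1 − 0.5273) × (1 − 0.3390) × (1 − 0.5130).
= 0.4727 × 0.6610 × 0.4870 = 0.152165.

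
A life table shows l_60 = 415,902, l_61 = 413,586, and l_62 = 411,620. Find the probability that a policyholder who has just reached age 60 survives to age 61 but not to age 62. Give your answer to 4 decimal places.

This is the probability of reaching 61 but not 62, conditional on being alive at 60: (l_61 − l_62) / l_60.
= (413,586 − 411,620) / 415,902 = 1,966 / 415,902 = 0.004727.

0.0047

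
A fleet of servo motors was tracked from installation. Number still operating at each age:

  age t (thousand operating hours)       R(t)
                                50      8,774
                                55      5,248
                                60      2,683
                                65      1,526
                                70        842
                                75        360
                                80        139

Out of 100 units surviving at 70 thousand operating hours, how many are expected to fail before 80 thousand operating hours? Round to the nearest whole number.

83

The relevant probability is 1 − 139/842 = 0.834917.
Expected number = 100 × 0.834917 = 83.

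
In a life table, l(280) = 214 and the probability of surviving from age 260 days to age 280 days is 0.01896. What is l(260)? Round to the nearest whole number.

11287

l(260) = l(280) / p = 214 / 0.01896 = 11287.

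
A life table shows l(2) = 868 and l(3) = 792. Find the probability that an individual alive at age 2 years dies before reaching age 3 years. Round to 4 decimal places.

P(die before 3 | alive at 2) = 1 − l(3)/l(2) = 1 − 792/868 = (76)/868 = 0.087558.

0.0876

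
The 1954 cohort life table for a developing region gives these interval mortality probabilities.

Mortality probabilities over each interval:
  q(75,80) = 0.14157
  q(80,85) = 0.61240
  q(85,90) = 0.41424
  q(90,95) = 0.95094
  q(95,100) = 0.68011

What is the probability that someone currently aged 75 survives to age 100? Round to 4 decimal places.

Chaining the interval survival probabilities: (1 − 0.14157) × (1 − 0.61240) × (1 − 0.41424) × (1 − 0.95094) × (1 − 0.68011).
= 0.85843 × 0.38760 × 0.58576 × 0.04906 × 0.31989 = 0.003059.

0.0031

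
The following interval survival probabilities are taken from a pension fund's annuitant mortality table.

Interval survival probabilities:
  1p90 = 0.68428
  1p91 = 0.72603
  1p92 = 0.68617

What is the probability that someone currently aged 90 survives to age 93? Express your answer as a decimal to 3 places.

0.341

Chaining the interval survival probabilities: 0.68428 × 0.72603 × 0.68617.
= 0.340895.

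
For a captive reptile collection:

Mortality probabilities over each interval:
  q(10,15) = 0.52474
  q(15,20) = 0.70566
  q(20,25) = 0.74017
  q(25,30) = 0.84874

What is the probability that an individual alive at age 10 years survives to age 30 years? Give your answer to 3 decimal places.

The overall survival probability is (1 − 0.52474) × (1 − 0.70566) × (1 − 0.74017) × (1 − 0.84874).
= 0.47526 × 0.29434 × 0.25983 × 0.15126 = 0.005498.

0.005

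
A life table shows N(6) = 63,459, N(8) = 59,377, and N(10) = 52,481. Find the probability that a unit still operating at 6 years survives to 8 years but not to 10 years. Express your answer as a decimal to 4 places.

0.1087

This is the probability of reaching 8 but not 10, conditional on being operational at 6: (N(8) − N(10)) / N(6).
= (59,377 − 52,481) / 63,459 = 6,896 / 63,459 = 0.108669.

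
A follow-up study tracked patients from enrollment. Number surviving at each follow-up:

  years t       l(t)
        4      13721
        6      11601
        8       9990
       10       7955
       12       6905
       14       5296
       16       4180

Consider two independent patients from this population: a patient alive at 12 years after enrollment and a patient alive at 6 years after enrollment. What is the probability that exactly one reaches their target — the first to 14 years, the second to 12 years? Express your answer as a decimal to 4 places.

0.4492

p₁ = l(14)/l(12) = 5296/6905 = 0.766980; p₂ = l(12)/l(6) = 6905/11601 = 0.595207.
P(exactly one) = p₁(1−p₂) + (1−p₁)p₂ = 0.310468 + 0.138695 = 0.449163.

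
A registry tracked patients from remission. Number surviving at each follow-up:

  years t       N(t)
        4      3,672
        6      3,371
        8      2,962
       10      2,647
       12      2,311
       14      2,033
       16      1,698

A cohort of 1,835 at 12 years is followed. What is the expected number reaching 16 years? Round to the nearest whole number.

1348

The relevant probability is 1,698/2,311 = 0.734747.
Expected number = 1,835 × 0.734747 = 1348.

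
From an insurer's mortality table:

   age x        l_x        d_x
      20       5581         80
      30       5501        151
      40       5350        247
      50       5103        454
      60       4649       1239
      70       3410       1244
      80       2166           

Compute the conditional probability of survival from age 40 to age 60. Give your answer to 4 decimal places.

0.8690

The conditional survival probability is l_60/l_40 = 4649/5350 = 0.868972.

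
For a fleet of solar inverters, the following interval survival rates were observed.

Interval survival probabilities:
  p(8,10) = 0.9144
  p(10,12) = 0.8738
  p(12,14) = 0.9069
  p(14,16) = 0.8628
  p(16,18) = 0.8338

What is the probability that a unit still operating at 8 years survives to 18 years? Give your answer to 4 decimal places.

0.5213

Survival from 8 to 18 is the product of surviving each interval: 0.9144 × 0.8738 × 0.9069 × 0.8628 × 0.8338.
= 0.521290.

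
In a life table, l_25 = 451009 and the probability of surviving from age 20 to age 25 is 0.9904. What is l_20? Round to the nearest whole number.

455381

l_20 = l_25 / p = 451009 / 0.9904 = 455381.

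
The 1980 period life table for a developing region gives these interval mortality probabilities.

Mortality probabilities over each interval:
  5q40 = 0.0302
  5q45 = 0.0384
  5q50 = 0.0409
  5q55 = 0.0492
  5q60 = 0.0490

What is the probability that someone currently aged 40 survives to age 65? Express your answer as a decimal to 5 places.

0.80874

The overall survival probability is (1 − 0.0302) × (1 − 0.0384) × (1 − 0.0409) × (1 − 0.0492) × (1 − 0.0490).
= 0.9698 × 0.9616 × 0.9591 × 0.9508 × 0.9510 = 0.808742.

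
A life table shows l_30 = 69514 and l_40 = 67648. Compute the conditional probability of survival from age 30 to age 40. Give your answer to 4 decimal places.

We want 10p30 = l_40/l_30.
The conditional survival probability is l_40/l_30 = 67648/69514 = 0.973156.

0.9732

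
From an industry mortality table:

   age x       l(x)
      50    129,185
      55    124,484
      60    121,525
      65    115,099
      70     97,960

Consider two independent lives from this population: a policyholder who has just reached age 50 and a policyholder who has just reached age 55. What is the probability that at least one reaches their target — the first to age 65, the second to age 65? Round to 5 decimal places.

0.99178

p₁ = l(65)/l(50) = 115,099/129,185 = 0.890963; p₂ = l(65)/l(55) = 115,099/124,484 = 0.924609.
P(at least one) = 1 − (1−p₁)(1−p₂) = 1 − 0.109037 × 0.075391 = 0.991780.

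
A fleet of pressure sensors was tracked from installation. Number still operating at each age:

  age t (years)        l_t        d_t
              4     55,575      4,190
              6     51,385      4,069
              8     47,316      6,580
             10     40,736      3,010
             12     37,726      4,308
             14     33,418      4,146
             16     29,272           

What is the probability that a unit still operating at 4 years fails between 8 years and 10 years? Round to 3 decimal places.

This is the probability of reaching 8 but not 10, conditional on being operational at 4: (l_8 − l_10) / l_4.
= (47,316 − 40,736) / 55,575 = 6,580 / 55,575 = 0.118399.

0.118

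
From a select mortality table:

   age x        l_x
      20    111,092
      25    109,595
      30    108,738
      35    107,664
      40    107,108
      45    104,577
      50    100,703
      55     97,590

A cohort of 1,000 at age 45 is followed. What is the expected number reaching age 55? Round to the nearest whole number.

933

The relevant probability is 97,590/104,577 = 0.933188.
Expected number = 1,000 × 0.933188 = 933.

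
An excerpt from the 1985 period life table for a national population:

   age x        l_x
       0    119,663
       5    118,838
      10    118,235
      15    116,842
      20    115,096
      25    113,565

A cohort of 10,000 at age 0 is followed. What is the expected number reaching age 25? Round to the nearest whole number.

9490

The relevant probability is 113,565/119,663 = 0.949040.
Expected number = 10,000 × 0.949040 = 9490.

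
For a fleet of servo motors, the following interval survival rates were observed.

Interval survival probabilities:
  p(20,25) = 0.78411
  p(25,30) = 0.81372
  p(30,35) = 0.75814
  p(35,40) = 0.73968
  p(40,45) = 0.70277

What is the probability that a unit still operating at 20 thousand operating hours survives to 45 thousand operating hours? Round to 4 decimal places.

0.2515

Survival from 20 to 45 is the product of surviving each interval: 0.78411 × 0.81372 × 0.75814 × 0.73968 × 0.70277.
= 0.251454.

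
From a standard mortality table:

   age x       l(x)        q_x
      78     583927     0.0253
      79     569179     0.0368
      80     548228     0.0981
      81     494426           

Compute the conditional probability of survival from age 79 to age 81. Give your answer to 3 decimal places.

0.869

The conditional survival probability is l(81)/l(79) = 494426/569179 = 0.868665.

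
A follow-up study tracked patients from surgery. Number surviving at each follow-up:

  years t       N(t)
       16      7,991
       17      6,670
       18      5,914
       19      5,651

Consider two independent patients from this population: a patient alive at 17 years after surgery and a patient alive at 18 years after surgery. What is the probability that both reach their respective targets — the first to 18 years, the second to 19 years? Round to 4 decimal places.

p₁ = N(18)/N(17) = 5,914/6,670 = 0.886657; p₂ = N(19)/N(18) = 5,651/5,914 = 0.955529.
P(both) = p₁ × p₂ = 0.886657 × 0.955529 = 0.847226.

0.8472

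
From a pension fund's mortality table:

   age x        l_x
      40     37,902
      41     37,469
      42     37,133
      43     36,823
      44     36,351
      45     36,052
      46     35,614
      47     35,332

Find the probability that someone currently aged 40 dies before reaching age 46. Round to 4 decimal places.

P(die before 46 | alive at 40) = 1 − l_46/l_40 = 1 − 35,614/37,902 = (2,288)/37,902 = 0.060366.

0.0604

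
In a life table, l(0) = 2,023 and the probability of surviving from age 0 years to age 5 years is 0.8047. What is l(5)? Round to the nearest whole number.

l(5) = l(0) × p = 2,023 × 0.8047 = 1628.

1628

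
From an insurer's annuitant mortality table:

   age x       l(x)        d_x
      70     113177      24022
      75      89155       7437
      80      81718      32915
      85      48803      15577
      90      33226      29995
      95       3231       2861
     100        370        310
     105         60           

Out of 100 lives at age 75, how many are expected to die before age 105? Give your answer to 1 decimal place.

99.9

The relevant probability is 1 − 60/89155 = 0.999327.
Expected number = 100 × 0.999327 = 99.9.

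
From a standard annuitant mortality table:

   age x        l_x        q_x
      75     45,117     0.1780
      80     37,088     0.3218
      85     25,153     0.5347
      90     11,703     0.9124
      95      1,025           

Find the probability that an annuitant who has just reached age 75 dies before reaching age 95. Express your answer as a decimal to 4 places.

P(die before 95 | alive at 75) = 1 − l_95/l_75 = 1 − 1,025/45,117 = (44,092)/45,117 = 0.977281.

0.9773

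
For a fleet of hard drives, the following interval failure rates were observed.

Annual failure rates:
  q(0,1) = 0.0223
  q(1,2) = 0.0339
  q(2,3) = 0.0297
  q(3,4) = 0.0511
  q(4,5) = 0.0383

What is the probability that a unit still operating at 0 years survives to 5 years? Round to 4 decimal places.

0.8364

Chaining the interval survival probabilities: (1 − 0.0223) × (1 − 0.0339) × (1 − 0.0297) × (1 − 0.0511) × (1 − 0.0383).
= 0.9777 × 0.9661 × 0.9703 × 0.9489 × 0.9617 = 0.836361.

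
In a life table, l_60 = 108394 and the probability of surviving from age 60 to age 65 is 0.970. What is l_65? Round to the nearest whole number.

l_65 = l_60 × p = 108394 × 0.970 = 105142.

105142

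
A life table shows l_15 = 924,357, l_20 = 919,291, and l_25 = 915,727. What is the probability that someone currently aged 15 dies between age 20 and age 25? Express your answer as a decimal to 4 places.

We want 5|5q15 = (l_20 − l_25)/l_15.
This is the probability of reaching 20 but not 25, conditional on being alive at 15: (l_20 − l_25) / l_15.
= (919,291 − 915,727) / 924,357 = 3,564 / 924,357 = 0.003856.

0.0039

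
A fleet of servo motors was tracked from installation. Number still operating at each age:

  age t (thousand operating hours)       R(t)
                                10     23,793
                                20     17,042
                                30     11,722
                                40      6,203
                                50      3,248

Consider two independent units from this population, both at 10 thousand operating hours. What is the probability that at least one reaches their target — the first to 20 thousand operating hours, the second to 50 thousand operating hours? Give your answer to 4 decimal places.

p₁ = R(20)/R(10) = 17,042/23,793 = 0.716261; p₂ = R(50)/R(10) = 3,248/23,793 = 0.136511.
P(at least one) = 1 − (1−p₁)(1−p₂) = 1 − 0.283739 × 0.863489 = 0.754994.

0.7550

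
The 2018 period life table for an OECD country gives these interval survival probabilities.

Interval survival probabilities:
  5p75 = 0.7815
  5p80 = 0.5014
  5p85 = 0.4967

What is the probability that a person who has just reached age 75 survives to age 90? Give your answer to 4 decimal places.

Survival from 75 to 90 is the product of surviving each interval: 0.7815 × 0.5014 × 0.4967.
= 0.194629.

0.1946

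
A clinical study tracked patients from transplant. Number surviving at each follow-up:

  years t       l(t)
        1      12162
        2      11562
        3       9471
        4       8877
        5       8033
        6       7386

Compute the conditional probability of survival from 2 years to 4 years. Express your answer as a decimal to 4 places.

The conditional survival probability is l(4)/l(2) = 8877/11562 = 0.767774.

0.7678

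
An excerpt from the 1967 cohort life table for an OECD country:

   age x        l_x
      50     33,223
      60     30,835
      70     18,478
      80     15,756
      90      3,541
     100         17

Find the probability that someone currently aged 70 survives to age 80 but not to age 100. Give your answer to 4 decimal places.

We want 10|20q70 = (l_80 − l_100)/l_70.
This is the probability of reaching 80 but not 100, conditional on being alive at 70: (l_80 − l_100) / l_70.
= (15,756 − 17) / 18,478 = 15,739 / 18,478 = 0.851770.

0.8518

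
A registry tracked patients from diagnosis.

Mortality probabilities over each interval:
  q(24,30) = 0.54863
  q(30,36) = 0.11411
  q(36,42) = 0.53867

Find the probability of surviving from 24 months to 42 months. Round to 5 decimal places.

0.18447

Chaining the interval survival probabilities: (1 − 0.54863) × (1 − 0.11411) × (1 − 0.53867).
= 0.45137 × 0.88589 × 0.46133 = 0.184469.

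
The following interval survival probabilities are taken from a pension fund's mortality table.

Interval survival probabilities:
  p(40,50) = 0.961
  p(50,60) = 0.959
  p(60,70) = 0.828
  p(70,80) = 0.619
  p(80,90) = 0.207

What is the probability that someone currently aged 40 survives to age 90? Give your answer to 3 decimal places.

0.098

Survival from 40 to 90 is the product of surviving each interval: 0.961 × 0.959 × 0.828 × 0.619 × 0.207.
= 0.097776.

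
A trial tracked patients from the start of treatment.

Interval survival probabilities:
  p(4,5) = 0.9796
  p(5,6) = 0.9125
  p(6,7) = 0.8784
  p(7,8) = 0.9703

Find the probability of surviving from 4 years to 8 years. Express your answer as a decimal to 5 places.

Chaining the interval survival probabilities: 0.9796 × 0.9125 × 0.8784 × 0.9703.
= 0.761868.

0.76187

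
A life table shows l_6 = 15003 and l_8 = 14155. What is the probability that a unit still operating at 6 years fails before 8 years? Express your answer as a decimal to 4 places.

0.0565

P(fail before 8 | operational at 6) = 1 − l_8/l_6 = 1 − 14155/15003 = (848)/15003 = 0.056522.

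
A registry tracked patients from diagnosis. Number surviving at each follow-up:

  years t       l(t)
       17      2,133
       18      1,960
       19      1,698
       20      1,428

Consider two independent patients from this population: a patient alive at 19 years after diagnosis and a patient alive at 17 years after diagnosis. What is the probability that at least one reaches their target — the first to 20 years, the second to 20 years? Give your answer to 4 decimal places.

p₁ = l(20)/l(19) = 1,428/1,698 = 0.840989; p₂ = l(20)/l(17) = 1,428/2,133 = 0.669480.
P(at least one) = 1 − (1−p₁)(1−p₂) = 1 − 0.159011 × 0.330520 = 0.947444.

0.9474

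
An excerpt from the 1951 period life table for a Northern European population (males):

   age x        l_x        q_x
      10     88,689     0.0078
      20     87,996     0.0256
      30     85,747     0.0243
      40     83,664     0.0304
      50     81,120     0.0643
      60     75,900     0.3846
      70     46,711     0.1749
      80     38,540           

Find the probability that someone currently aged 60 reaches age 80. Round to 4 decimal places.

0.5078

The conditional survival probability is l_80/l_60 = 38,540/75,900 = 0.507773.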